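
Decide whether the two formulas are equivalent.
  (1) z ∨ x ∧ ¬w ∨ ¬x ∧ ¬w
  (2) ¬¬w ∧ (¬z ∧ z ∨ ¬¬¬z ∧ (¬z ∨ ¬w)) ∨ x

E1: z ∨ x ∧ ¬w ∨ ¬x ∧ ¬w
    = z ∨ ¬w   — distribution
E2: ¬¬w ∧ (¬z ∧ z ∨ ¬¬¬z ∧ (¬z ∨ ¬w)) ∨ x
    = ¬¬w ∧ (¬z ∧ z ∨ ¬z ∧ (¬z ∨ ¬w)) ∨ x   — double negation
    = ¬¬w ∧ (¬z ∧ z ∨ ¬z) ∨ x   — absorption
    = w ∧ (¬z ∧ z ∨ ¬z) ∨ x   — double negation
    = w ∧ ¬z ∨ x   — complement / identity
These differ: at w=0, x=0, z=1, E1 = 1 but E2 = 0.

No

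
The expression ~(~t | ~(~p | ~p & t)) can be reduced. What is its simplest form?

t & ~p

~(~t | ~(~p | ~p & t))
= t & (~p | ~p & t)   (De Morgan)
= t & ~p   (absorption)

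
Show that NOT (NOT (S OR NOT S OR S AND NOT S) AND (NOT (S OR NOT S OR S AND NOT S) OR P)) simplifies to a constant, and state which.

NOT (NOT (S OR NOT S OR S AND NOT S) AND (NOT (S OR NOT S OR S AND NOT S) OR P))
= NOT NOT (S OR NOT S OR S AND NOT S)   — absorption
= NOT NOT (S OR NOT S)   — complement / identity
= S OR NOT S   — double negation
= TRUE   — complement

TRUE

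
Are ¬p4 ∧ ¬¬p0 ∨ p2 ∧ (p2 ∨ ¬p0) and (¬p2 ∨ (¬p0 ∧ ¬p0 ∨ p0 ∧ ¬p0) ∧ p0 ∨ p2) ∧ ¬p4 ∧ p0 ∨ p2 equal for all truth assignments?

Yes

E1: ¬p4 ∧ ¬¬p0 ∨ p2 ∧ (p2 ∨ ¬p0)
    = ¬p4 ∧ p0 ∨ p2 ∧ (p2 ∨ ¬p0)   [double negation]
    = ¬p4 ∧ p0 ∨ p2   [absorption]
E2: (¬p2 ∨ (¬p0 ∧ ¬p0 ∨ p0 ∧ ¬p0) ∧ p0 ∨ p2) ∧ ¬p4 ∧ p0 ∨ p2
    = (¬p2 ∨ ¬p0 ∧ p0 ∨ p2) ∧ ¬p4 ∧ p0 ∨ p2   [distribution]
    = (¬p2 ∨ p2) ∧ ¬p4 ∧ p0 ∨ p2   [complement / identity]
    = ¬p4 ∧ p0 ∨ p2   [complement / identity]
Both reduce to ¬p4 ∧ p0 ∨ p2, so they are equivalent.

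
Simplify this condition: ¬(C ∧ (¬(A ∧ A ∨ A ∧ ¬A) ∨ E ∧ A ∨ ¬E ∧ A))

¬(C ∧ (¬(A ∧ A ∨ A ∧ ¬A) ∨ E ∧ A ∨ ¬E ∧ A))
= ¬(C ∧ (¬(A ∧ A ∨ A ∧ ¬A) ∨ A))   (distribution)
= ¬(C ∧ (¬A ∨ A))   (distribution)
= ¬C   (complement / identity)

¬C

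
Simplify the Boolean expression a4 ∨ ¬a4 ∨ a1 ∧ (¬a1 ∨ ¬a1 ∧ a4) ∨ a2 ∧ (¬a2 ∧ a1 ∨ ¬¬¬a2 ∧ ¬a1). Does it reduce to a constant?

a4 ∨ ¬a4 ∨ a1 ∧ (¬a1 ∨ ¬a1 ∧ a4) ∨ a2 ∧ (¬a2 ∧ a1 ∨ ¬¬¬a2 ∧ ¬a1)
= a4 ∨ ¬a4 ∨ a1 ∧ (¬a1 ∨ ¬a1 ∧ a4) ∨ a2 ∧ (¬a2 ∧ a1 ∨ ¬a2 ∧ ¬a1)
= a4 ∨ ¬a4 ∨ a1 ∧ (¬a1 ∨ ¬a1 ∧ a4) ∨ a2 ∧ ¬a2
= a4 ∨ ¬a4 ∨ a1 ∧ ¬a1 ∨ a2 ∧ ¬a2
= a4 ∨ ¬a4 ∨ a1 ∧ ¬a1
= a4 ∨ ¬a4
= True

True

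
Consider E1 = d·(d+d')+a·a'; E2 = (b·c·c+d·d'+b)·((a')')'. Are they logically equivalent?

No

E1: d·(d+d')+a·a'
    = d+a·a'   — complement / identity
    = d   — complement / identity
E2: (b·c·c+d·d'+b)·((a')')'
    = (b·c·c+d·d'+b)·a'   — double negation
    = (b·c+d·d'+b)·a'   — idempotence
    = (b·c+b)·a'   — complement / identity
    = b·a'   — absorption
These differ: at a=1, b=1, c=1, d=1, E1 = 1 but E2 = 0.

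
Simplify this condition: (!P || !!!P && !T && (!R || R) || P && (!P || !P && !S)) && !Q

(!P || !!!P && !T && (!R || R) || P && (!P || !P && !S)) && !Q
= (!P || !!!P && !T && (!R || R) || P && !P) && !Q   — absorption
= (!P || !!!P && !T && (!R || R)) && !Q   — complement / identity
= (!P || !!!P && !T) && !Q   — complement / identity
= (!P || !P && !T) && !Q   — double negation
= !P && !Q   — absorption

!P && !Q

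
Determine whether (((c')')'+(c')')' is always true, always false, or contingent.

always false

(((c')')'+(c')')'
= (c')'·c'   — De Morgan
= c·c'   — double negation
= 0   — complement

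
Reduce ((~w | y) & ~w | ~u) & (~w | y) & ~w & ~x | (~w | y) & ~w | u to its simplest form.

((~w | y) & ~w | ~u) & (~w | y) & ~w & ~x | (~w | y) & ~w | u
= (~w | y) & ~w & ~x | (~w | y) & ~w | u
= (~w | y) & ~w | u
= ~w | u

~w | u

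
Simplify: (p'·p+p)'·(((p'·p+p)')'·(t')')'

p'

(p'·p+p)'·(((p'·p+p)')'·(t')')'
= (p'·p+p)'·((p'·p+p)'+t')   — De Morgan
= (p'·p+p)'   — absorption
= p'   — complement / identity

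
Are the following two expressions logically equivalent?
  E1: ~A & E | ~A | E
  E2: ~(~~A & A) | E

E1: ~A & E | ~A | E
    = ~A | E   (absorption)
E2: ~(~~A & A) | E
    = ~(A & A) | E   (double negation)
    = ~A | E   (idempotence)
Both reduce to ~A | E, so they are equivalent.

Yes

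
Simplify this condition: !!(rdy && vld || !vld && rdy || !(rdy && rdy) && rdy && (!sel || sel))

!!(rdy && vld || !vld && rdy || !(rdy && rdy) && rdy && (!sel || sel))
= !!(rdy && vld || !vld && rdy || !(rdy && rdy) && rdy)
= !!(rdy && vld || !vld && rdy || !rdy && rdy)
= !!(rdy && vld || !vld && rdy)
= !!rdy
= rdy

rdy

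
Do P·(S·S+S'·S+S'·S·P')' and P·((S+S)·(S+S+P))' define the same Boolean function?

Yes

E1: P·(S·S+S'·S+S'·S·P')'
    = P·(S·S+S'·S)'   [absorption]
    = P·S'   [distribution]
E2: P·((S+S)·(S+S+P))'
    = P·(S+S)'   [absorption]
    = P·S'   [idempotence]
Both reduce to P·S', so they are equivalent.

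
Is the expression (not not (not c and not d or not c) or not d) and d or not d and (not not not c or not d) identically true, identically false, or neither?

(not not (not c and not d or not c) or not d) and d or not d and (not not not c or not d)
= (not not not c or not d) and d or not d and (not not not c or not d)   — absorption
= not not not c or not d   — distribution
= not c or not d   — double negation
This depends on c, d, so it is not a constant.

neither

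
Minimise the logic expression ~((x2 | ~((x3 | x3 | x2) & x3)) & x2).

~((x2 | ~((x3 | x3 | x2) & x3)) & x2)
= ~((x2 | ~((x3 | x2) & x3)) & x2)
= ~((x2 | ~x3) & x2)
= ~x2

~x2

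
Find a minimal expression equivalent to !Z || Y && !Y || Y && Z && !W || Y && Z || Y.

!Z || Y

!Z || Y && !Y || Y && Z && !W || Y && Z || Y
= !Z || Y && !Y || Y && Z || Y   [absorption]
= !Z || Y && Z || Y   [complement / identity]
= !Z || Y   [absorption]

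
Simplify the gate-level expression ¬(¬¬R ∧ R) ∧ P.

¬(¬¬R ∧ R) ∧ P
= ¬(R ∧ R) ∧ P   (double negation)
= ¬R ∧ P   (idempotence)

¬R ∧ P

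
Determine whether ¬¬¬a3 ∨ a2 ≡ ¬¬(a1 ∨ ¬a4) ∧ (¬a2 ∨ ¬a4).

E1: ¬¬¬a3 ∨ a2
    = ¬a3 ∨ a2   (double negation)
E2: ¬¬(a1 ∨ ¬a4) ∧ (¬a2 ∨ ¬a4)
    = (a1 ∨ ¬a4) ∧ (¬a2 ∨ ¬a4)   (double negation)
    = ¬a4 ∨ a1 ∧ ¬a2   (distribution)
These differ: at a1=0, a2=1, a3=1, a4=1, E1 = 1 but E2 = 0.

No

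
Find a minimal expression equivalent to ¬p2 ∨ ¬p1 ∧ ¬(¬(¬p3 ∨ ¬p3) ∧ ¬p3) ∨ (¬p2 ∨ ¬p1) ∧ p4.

¬p2 ∨ ¬p1

¬p2 ∨ ¬p1 ∧ ¬(¬(¬p3 ∨ ¬p3) ∧ ¬p3) ∨ (¬p2 ∨ ¬p1) ∧ p4
= ¬p2 ∨ ¬p1 ∧ ¬(¬¬p3 ∧ ¬p3) ∨ (¬p2 ∨ ¬p1) ∧ p4   (idempotence)
= ¬p2 ∨ ¬p1 ∧ (¬p3 ∨ p3) ∨ (¬p2 ∨ ¬p1) ∧ p4   (De Morgan)
= ¬p2 ∨ ¬p1 ∨ (¬p2 ∨ ¬p1) ∧ p4   (complement / identity)
= ¬p2 ∨ ¬p1   (absorption)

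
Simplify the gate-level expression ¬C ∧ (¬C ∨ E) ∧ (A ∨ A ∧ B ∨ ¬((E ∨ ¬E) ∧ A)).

¬C ∧ (¬C ∨ E) ∧ (A ∨ A ∧ B ∨ ¬((E ∨ ¬E) ∧ A))
= ¬C ∧ (¬C ∨ E) ∧ (A ∨ A ∧ B ∨ ¬A)   (complement / identity)
= ¬C ∧ (A ∨ A ∧ B ∨ ¬A)   (absorption)
= ¬C ∧ (A ∨ ¬A)   (absorption)
= ¬C   (complement / identity)

¬C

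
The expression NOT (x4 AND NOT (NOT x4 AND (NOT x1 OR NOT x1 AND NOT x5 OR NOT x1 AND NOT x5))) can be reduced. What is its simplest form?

NOT x4

NOT (x4 AND NOT (NOT x4 AND (NOT x1 OR NOT x1 AND NOT x5 OR NOT x1 AND NOT x5)))
= NOT (x4 AND NOT (NOT x4 AND (NOT x1 OR NOT x1 AND NOT x5)))   [idempotence]
= NOT (x4 AND NOT (NOT x4 AND NOT x1))   [absorption]
= NOT (x4 AND (x4 OR x1))   [De Morgan]
= NOT x4   [absorption]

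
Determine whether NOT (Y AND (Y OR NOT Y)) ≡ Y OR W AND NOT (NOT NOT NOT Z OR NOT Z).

E1: NOT (Y AND (Y OR NOT Y))
    = NOT Y   — complement / identity
E2: Y OR W AND NOT (NOT NOT NOT Z OR NOT Z)
    = Y OR W AND NOT (NOT Z OR NOT Z)   — double negation
    = Y OR W AND NOT NOT Z   — idempotence
    = Y OR W AND Z   — double negation
These differ: at W=0, Y=1, Z=0, E1 = 0 but E2 = 1.

No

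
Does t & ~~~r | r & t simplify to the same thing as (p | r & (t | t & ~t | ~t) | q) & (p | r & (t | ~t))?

No

E1: t & ~~~r | r & t
    = t & ~r | r & t   — double negation
    = t   — distribution
E2: (p | r & (t | t & ~t | ~t) | q) & (p | r & (t | ~t))
    = (p | r & (t | ~t) | q) & (p | r & (t | ~t))   — complement / identity
    = p | r & (t | ~t)   — absorption
    = p | r   — complement / identity
These differ: at p=1, q=1, r=0, t=0, E1 = 0 but E2 = 1.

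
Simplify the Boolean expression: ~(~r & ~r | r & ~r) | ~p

r | ~p

~(~r & ~r | r & ~r) | ~p
= ~~r | ~p   — distribution
= r | ~p   — double negation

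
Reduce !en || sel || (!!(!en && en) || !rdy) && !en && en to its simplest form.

!en || sel

!en || sel || (!!(!en && en) || !rdy) && !en && en
= !en || sel || (!en && en || !rdy) && !en && en   [double negation]
= !en || sel || !en && en   [absorption]
= !en || sel   [complement / identity]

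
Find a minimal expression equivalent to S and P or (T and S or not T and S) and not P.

S and P or (T and S or not T and S) and not P
= S and P or S and not P   [distribution]
= S   [distribution]

S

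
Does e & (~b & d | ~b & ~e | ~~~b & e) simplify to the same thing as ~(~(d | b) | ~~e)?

No

E1: e & (~b & d | ~b & ~e | ~~~b & e)
    = e & (~b & d | ~b & ~e | ~b & e)   — double negation
    = e & (~b & d | ~b)   — distribution
    = e & ~b   — absorption
E2: ~(~(d | b) | ~~e)
    = (d | b) & ~e   — De Morgan
These differ: at b=0, d=1, e=0, E1 = 0 but E2 = 1.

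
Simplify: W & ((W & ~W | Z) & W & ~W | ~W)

0

W & ((W & ~W | Z) & W & ~W | ~W)
= W & (W & ~W | ~W)   — absorption
= W & ~W   — complement / identity
= 0   — complement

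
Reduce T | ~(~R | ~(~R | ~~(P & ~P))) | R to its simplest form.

T | R

T | ~(~R | ~(~R | ~~(P & ~P))) | R
= T | ~(~R | ~(~R | P & ~P)) | R   [double negation]
= T | ~(~R | ~~R) | R   [complement / identity]
= T | R & ~R | R   [De Morgan]
= T | R   [complement / identity]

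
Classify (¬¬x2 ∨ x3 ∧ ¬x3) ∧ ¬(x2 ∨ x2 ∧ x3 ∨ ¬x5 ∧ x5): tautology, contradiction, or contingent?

contradiction

(¬¬x2 ∨ x3 ∧ ¬x3) ∧ ¬(x2 ∨ x2 ∧ x3 ∨ ¬x5 ∧ x5)
= (¬¬x2 ∨ x3 ∧ ¬x3) ∧ ¬(x2 ∨ ¬x5 ∧ x5)   (absorption)
= (x2 ∨ x3 ∧ ¬x3) ∧ ¬(x2 ∨ ¬x5 ∧ x5)   (double negation)
= (x2 ∨ x3 ∧ ¬x3) ∧ ¬x2   (complement / identity)
= x2 ∧ ¬x2   (complement / identity)
= False   (complement)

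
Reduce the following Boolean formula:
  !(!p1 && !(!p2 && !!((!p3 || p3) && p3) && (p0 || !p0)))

!(!p1 && !(!p2 && !!((!p3 || p3) && p3) && (p0 || !p0)))
= !(!p1 && !(!p2 && !!p3 && (p0 || !p0)))   [complement / identity]
= p1 || !p2 && !!p3 && (p0 || !p0)   [De Morgan]
= p1 || !p2 && !!p3   [complement / identity]
= p1 || !p2 && p3   [double negation]

p1 || !p2 && p3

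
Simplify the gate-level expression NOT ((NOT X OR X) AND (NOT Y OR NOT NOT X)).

NOT ((NOT X OR X) AND (NOT Y OR NOT NOT X))
= NOT (NOT Y OR NOT NOT X)   — complement / identity
= Y AND NOT X   — De Morgan

Y AND NOT X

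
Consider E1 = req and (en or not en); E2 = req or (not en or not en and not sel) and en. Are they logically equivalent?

Yes

E1: req and (en or not en)
    = req
E2: req or (not en or not en and not sel) and en
    = req or not en and en
    = req
Both reduce to req, so they are equivalent.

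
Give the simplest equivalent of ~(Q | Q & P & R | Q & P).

~Q

~(Q | Q & P & R | Q & P)
= ~(Q | Q & P)   [absorption]
= ~Q   [absorption]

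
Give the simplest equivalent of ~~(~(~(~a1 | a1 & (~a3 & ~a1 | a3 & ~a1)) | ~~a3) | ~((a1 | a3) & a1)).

~~(~(~(~a1 | a1 & (~a3 & ~a1 | a3 & ~a1)) | ~~a3) | ~((a1 | a3) & a1))
= ~~((~a1 | a1 & (~a3 & ~a1 | a3 & ~a1)) & ~a3 | ~((a1 | a3) & a1))   (De Morgan)
= ~~((~a1 | a1 & ~a1) & ~a3 | ~((a1 | a3) & a1))   (distribution)
= ~~(~a1 & ~a3 | ~((a1 | a3) & a1))   (complement / identity)
= ~~(~a1 & ~a3 | ~a1)   (absorption)
= ~~~a1   (absorption)
= ~a1   (double negation)

~a1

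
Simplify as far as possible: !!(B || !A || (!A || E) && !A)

B || !A

!!(B || !A || (!A || E) && !A)
= !!(B || !A || !A)   — absorption
= B || !A || !A   — double negation
= B || !A   — idempotence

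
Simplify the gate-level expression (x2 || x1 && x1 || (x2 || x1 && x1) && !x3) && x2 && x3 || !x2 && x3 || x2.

(x2 || x1 && x1 || (x2 || x1 && x1) && !x3) && x2 && x3 || !x2 && x3 || x2
= (x2 || x1 && x1) && x2 && x3 || !x2 && x3 || x2
= (x2 || x1) && x2 && x3 || !x2 && x3 || x2
= x2 && x3 || !x2 && x3 || x2
= x3 || x2

x3 || x2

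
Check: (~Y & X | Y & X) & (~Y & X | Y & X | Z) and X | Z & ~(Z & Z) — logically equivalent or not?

E1: (~Y & X | Y & X) & (~Y & X | Y & X | Z)
    = ~Y & X | Y & X
    = X
E2: X | Z & ~(Z & Z)
    = X | Z & ~Z
    = X
Both reduce to X, so they are equivalent.

Yes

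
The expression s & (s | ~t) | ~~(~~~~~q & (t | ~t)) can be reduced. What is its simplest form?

s | ~q

s & (s | ~t) | ~~(~~~~~q & (t | ~t))
= s & (s | ~t) | ~~(~~~q & (t | ~t))   (double negation)
= s & (s | ~t) | ~~(~q & (t | ~t))   (double negation)
= s | ~~(~q & (t | ~t))   (absorption)
= s | ~~~q   (complement / identity)
= s | ~q   (double negation)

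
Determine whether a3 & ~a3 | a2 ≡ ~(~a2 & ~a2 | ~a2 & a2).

E1: a3 & ~a3 | a2
    = a2
E2: ~(~a2 & ~a2 | ~a2 & a2)
    = ~~a2
    = a2
Both reduce to a2, so they are equivalent.

Yes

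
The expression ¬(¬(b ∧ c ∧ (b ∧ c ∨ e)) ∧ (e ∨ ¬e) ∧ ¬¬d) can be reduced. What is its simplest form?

¬(¬(b ∧ c ∧ (b ∧ c ∨ e)) ∧ (e ∨ ¬e) ∧ ¬¬d)
= ¬(¬(b ∧ c ∧ (b ∧ c ∨ e)) ∧ ¬¬d)   [complement / identity]
= ¬(¬(b ∧ c) ∧ ¬¬d)   [absorption]
= b ∧ c ∨ ¬d   [De Morgan]

b ∧ c ∨ ¬d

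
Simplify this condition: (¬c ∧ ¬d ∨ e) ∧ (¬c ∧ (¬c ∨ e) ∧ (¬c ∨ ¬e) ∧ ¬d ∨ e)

¬c ∧ ¬d ∨ e

(¬c ∧ ¬d ∨ e) ∧ (¬c ∧ (¬c ∨ e) ∧ (¬c ∨ ¬e) ∧ ¬d ∨ e)
= (¬c ∧ ¬d ∨ e) ∧ (¬c ∧ (¬c ∨ ¬e) ∧ ¬d ∨ e)
= (¬c ∧ ¬d ∨ e) ∧ (¬c ∧ ¬d ∨ e)
= ¬c ∧ ¬d ∨ e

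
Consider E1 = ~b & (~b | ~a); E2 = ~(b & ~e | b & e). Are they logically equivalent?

Yes

E1: ~b & (~b | ~a)
    = ~b
E2: ~(b & ~e | b & e)
    = ~((~e | e) & b)
    = ~b
Both reduce to ~b, so they are equivalent.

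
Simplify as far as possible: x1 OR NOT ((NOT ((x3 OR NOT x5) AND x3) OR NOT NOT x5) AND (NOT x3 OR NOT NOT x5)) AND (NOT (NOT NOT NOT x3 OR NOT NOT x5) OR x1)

x1 OR NOT ((NOT ((x3 OR NOT x5) AND x3) OR NOT NOT x5) AND (NOT x3 OR NOT NOT x5)) AND (NOT (NOT NOT NOT x3 OR NOT NOT x5) OR x1)
= x1 OR NOT ((NOT x3 OR NOT NOT x5) AND (NOT x3 OR NOT NOT x5)) AND (NOT (NOT NOT NOT x3 OR NOT NOT x5) OR x1)   (absorption)
= x1 OR NOT (NOT x3 OR NOT NOT x5) AND (NOT (NOT NOT NOT x3 OR NOT NOT x5) OR x1)   (idempotence)
= x1 OR NOT (NOT x3 OR NOT NOT x5) AND (NOT (NOT x3 OR NOT NOT x5) OR x1)   (double negation)
= x1 OR NOT (NOT x3 OR NOT NOT x5)   (absorption)
= x1 OR x3 AND NOT x5   (De Morgan)

x1 OR x3 AND NOT x5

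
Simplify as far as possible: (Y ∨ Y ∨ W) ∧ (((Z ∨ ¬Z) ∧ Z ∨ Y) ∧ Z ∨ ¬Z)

Y ∨ W

(Y ∨ Y ∨ W) ∧ (((Z ∨ ¬Z) ∧ Z ∨ Y) ∧ Z ∨ ¬Z)
= (Y ∨ Y ∨ W) ∧ ((Z ∨ Y) ∧ Z ∨ ¬Z)   (complement / identity)
= (Y ∨ Y ∨ W) ∧ (Z ∨ ¬Z)   (absorption)
= Y ∨ Y ∨ W   (complement / identity)
= Y ∨ W   (idempotence)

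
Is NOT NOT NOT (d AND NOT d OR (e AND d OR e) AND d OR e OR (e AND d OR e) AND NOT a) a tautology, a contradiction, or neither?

NOT NOT NOT (d AND NOT d OR (e AND d OR e) AND d OR e OR (e AND d OR e) AND NOT a)
= NOT NOT NOT ((e AND d OR e) AND d OR e OR (e AND d OR e) AND NOT a)   (complement / identity)
= NOT NOT NOT (e AND d OR e OR (e AND d OR e) AND NOT a)   (absorption)
= NOT NOT NOT (e AND d OR e)   (absorption)
= NOT NOT NOT e   (absorption)
= NOT e   (double negation)
This depends on e, so it is not a constant.

neither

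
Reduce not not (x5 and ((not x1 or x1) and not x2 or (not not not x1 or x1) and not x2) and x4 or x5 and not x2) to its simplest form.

x5 and not x2

not not (x5 and ((not x1 or x1) and not x2 or (not not not x1 or x1) and not x2) and x4 or x5 and not x2)
= x5 and ((not x1 or x1) and not x2 or (not not not x1 or x1) and not x2) and x4 or x5 and not x2   (double negation)
= x5 and ((not x1 or x1) and not x2 or (not x1 or x1) and not x2) and x4 or x5 and not x2   (double negation)
= x5 and (not x1 or x1) and not x2 and x4 or x5 and not x2   (idempotence)
= x5 and not x2 and x4 or x5 and not x2   (complement / identity)
= x5 and not x2   (absorption)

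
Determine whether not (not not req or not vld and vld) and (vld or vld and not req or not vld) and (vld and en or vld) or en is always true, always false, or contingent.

contingent

not (not not req or not vld and vld) and (vld or vld and not req or not vld) and (vld and en or vld) or en
= not not not req and (vld or vld and not req or not vld) and (vld and en or vld) or en   (complement / identity)
= not not not req and (vld or not vld) and (vld and en or vld) or en   (absorption)
= not req and (vld or not vld) and (vld and en or vld) or en   (double negation)
= not req and (vld or not vld) and vld or en   (absorption)
= not req and vld or en   (complement / identity)
This depends on en, req, vld, so it is not a constant.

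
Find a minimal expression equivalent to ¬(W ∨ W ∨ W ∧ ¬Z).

¬W

¬(W ∨ W ∨ W ∧ ¬Z)
= ¬(W ∨ W)   — absorption
= ¬W   — idempotence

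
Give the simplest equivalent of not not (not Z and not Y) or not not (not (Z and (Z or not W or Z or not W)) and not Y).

not Z and not Y

not not (not Z and not Y) or not not (not (Z and (Z or not W or Z or not W)) and not Y)
= not not (not Z and not Y) or not not (not (Z and (Z or not W)) and not Y)
= not not (not Z and not Y) or not not (not Z and not Y)
= not not (not Z and not Y)
= not Z and not Y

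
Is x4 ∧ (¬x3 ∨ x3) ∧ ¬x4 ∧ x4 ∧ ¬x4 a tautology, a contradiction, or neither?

x4 ∧ (¬x3 ∨ x3) ∧ ¬x4 ∧ x4 ∧ ¬x4
= x4 ∧ ¬x4 ∧ x4 ∧ ¬x4   (complement / identity)
= x4 ∧ ¬x4   (idempotence)
= False   (complement)

contradiction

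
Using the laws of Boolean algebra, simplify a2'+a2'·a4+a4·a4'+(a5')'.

a2'+a5

a2'+a2'·a4+a4·a4'+(a5')'
= a2'+a4·a4'+(a5')'   [absorption]
= a2'+a4·a4'+a5   [double negation]
= a2'+a5   [complement / identity]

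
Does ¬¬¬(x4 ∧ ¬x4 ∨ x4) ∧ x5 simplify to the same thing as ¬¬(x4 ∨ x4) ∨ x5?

E1: ¬¬¬(x4 ∧ ¬x4 ∨ x4) ∧ x5
    = ¬(x4 ∧ ¬x4 ∨ x4) ∧ x5
    = ¬x4 ∧ x5
E2: ¬¬(x4 ∨ x4) ∨ x5
    = ¬¬x4 ∨ x5
    = x4 ∨ x5
These differ: at x4=1, x5=0, E1 = 0 but E2 = 1.

No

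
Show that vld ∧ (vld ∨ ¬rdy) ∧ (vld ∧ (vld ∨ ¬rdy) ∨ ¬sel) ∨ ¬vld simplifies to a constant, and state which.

True

vld ∧ (vld ∨ ¬rdy) ∧ (vld ∧ (vld ∨ ¬rdy) ∨ ¬sel) ∨ ¬vld
= vld ∧ (vld ∨ ¬rdy) ∨ ¬vld   [absorption]
= vld ∨ ¬vld   [absorption]
= True   [complement]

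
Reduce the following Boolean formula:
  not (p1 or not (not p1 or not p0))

not p1

not (p1 or not (not p1 or not p0))
= not (p1 or p1 and p0)   (De Morgan)
= not p1   (absorption)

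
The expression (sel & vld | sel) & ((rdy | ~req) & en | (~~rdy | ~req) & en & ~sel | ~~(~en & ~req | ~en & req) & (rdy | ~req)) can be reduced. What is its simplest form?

sel & (rdy | ~req)

(sel & vld | sel) & ((rdy | ~req) & en | (~~rdy | ~req) & en & ~sel | ~~(~en & ~req | ~en & req) & (rdy | ~req))
= (sel & vld | sel) & ((rdy | ~req) & en | (~~rdy | ~req) & en & ~sel | ~~~en & (rdy | ~req))   — distribution
= (sel & vld | sel) & ((rdy | ~req) & en | (~~rdy | ~req) & en & ~sel | ~en & (rdy | ~req))   — double negation
= (sel & vld | sel) & ((rdy | ~req) & en | (rdy | ~req) & en & ~sel | ~en & (rdy | ~req))   — double negation
= sel & ((rdy | ~req) & en | (rdy | ~req) & en & ~sel | ~en & (rdy | ~req))   — absorption
= sel & ((rdy | ~req) & en | ~en & (rdy | ~req))   — absorption
= sel & (rdy | ~req)   — distribution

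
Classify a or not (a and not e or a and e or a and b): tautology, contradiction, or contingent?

a or not (a and not e or a and e or a and b)
= a or not (a or a and b)   — distribution
= a or not a   — absorption
= True   — complement

tautology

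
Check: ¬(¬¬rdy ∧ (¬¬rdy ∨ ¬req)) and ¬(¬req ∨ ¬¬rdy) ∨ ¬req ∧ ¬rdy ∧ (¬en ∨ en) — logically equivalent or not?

Yes

E1: ¬(¬¬rdy ∧ (¬¬rdy ∨ ¬req))
    = ¬¬¬rdy
    = ¬rdy
E2: ¬(¬req ∨ ¬¬rdy) ∨ ¬req ∧ ¬rdy ∧ (¬en ∨ en)
    = ¬(¬req ∨ ¬¬rdy) ∨ ¬req ∧ ¬rdy
    = req ∧ ¬rdy ∨ ¬req ∧ ¬rdy
    = ¬rdy
Both reduce to ¬rdy, so they are equivalent.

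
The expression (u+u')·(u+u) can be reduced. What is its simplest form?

u

(u+u')·(u+u)
= u+u'·u
= u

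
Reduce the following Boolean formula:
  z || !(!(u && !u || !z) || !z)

z

z || !(!(u && !u || !z) || !z)
= z || !(!!z || !z)   — complement / identity
= z || !z && z   — De Morgan
= z   — complement / identity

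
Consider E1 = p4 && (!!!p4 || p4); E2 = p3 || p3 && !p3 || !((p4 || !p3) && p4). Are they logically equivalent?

No

E1: p4 && (!!!p4 || p4)
    = p4 && (!p4 || p4)   [double negation]
    = p4   [complement / identity]
E2: p3 || p3 && !p3 || !((p4 || !p3) && p4)
    = p3 || p3 && !p3 || !p4   [absorption]
    = p3 || !p4   [complement / identity]
These differ: at p3=0, p4=0, E1 = 0 but E2 = 1.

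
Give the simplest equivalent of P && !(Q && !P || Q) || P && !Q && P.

P && !Q

P && !(Q && !P || Q) || P && !Q && P
= P && !Q || P && !Q && P   [absorption]
= P && !Q   [absorption]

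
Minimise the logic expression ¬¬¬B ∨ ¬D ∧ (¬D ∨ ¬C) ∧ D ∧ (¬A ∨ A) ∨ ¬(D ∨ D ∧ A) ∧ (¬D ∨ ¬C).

¬¬¬B ∨ ¬D ∧ (¬D ∨ ¬C) ∧ D ∧ (¬A ∨ A) ∨ ¬(D ∨ D ∧ A) ∧ (¬D ∨ ¬C)
= ¬¬¬B ∨ ¬D ∧ (¬D ∨ ¬C) ∧ D ∧ (¬A ∨ A) ∨ ¬D ∧ (¬D ∨ ¬C)
= ¬¬¬B ∨ ¬D ∧ (¬D ∨ ¬C) ∧ D ∧ (¬A ∨ A) ∨ ¬D
= ¬¬¬B ∨ ¬D ∧ (¬D ∨ ¬C) ∧ D ∨ ¬D
= ¬¬¬B ∨ ¬D ∧ D ∨ ¬D
= ¬¬¬B ∨ ¬D
= ¬B ∨ ¬D

¬B ∨ ¬D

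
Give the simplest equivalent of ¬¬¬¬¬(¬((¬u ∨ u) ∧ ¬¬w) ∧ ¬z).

¬¬¬¬¬(¬((¬u ∨ u) ∧ ¬¬w) ∧ ¬z)
= ¬¬¬¬¬(¬¬¬w ∧ ¬z)
= ¬¬¬¬¬(¬w ∧ ¬z)
= ¬¬¬(¬w ∧ ¬z)
= ¬(¬w ∧ ¬z)
= w ∨ z

w ∨ z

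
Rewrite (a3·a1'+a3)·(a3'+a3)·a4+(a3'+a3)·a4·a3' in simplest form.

(a3·a1'+a3)·(a3'+a3)·a4+(a3'+a3)·a4·a3'
= a3·(a3'+a3)·a4+(a3'+a3)·a4·a3'   [absorption]
= (a3'+a3)·a4   [distribution]
= a4   [complement / identity]

a4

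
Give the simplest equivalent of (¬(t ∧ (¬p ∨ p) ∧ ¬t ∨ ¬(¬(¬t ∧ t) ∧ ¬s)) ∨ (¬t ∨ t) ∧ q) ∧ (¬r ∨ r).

(¬(t ∧ (¬p ∨ p) ∧ ¬t ∨ ¬(¬(¬t ∧ t) ∧ ¬s)) ∨ (¬t ∨ t) ∧ q) ∧ (¬r ∨ r)
= (¬(t ∧ ¬t ∨ ¬(¬(¬t ∧ t) ∧ ¬s)) ∨ (¬t ∨ t) ∧ q) ∧ (¬r ∨ r)   [complement / identity]
= (¬(t ∧ ¬t ∨ ¬t ∧ t ∨ s) ∨ (¬t ∨ t) ∧ q) ∧ (¬r ∨ r)   [De Morgan]
= ¬(t ∧ ¬t ∨ ¬t ∧ t ∨ s) ∨ (¬t ∨ t) ∧ q   [complement / identity]
= ¬(¬t ∧ t ∨ s) ∨ (¬t ∨ t) ∧ q   [complement / identity]
= ¬s ∨ (¬t ∨ t) ∧ q   [complement / identity]
= ¬s ∨ q   [complement / identity]

¬s ∨ q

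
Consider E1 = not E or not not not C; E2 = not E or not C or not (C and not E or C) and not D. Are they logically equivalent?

E1: not E or not not not C
    = not E or not C   — double negation
E2: not E or not C or not (C and not E or C) and not D
    = not E or not C or not C and not D   — absorption
    = not E or not C   — absorption
Both reduce to not E or not C, so they are equivalent.

Yes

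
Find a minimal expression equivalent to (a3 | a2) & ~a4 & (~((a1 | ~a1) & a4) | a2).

(a3 | a2) & ~a4 & (~((a1 | ~a1) & a4) | a2)
= (a3 | a2) & ~a4 & (~a4 | a2)   [complement / identity]
= (a3 | a2) & ~a4   [absorption]

(a3 | a2) & ~a4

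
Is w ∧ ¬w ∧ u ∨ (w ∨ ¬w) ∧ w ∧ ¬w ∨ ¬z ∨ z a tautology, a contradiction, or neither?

tautology

w ∧ ¬w ∧ u ∨ (w ∨ ¬w) ∧ w ∧ ¬w ∨ ¬z ∨ z
= w ∧ ¬w ∧ u ∨ w ∧ ¬w ∨ ¬z ∨ z   (complement / identity)
= w ∧ ¬w ∨ ¬z ∨ z   (absorption)
= ¬z ∨ z   (complement / identity)
= True   (complement)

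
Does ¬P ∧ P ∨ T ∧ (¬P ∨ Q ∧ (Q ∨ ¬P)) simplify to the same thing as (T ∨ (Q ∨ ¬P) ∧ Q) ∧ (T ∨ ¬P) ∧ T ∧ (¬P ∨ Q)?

E1: ¬P ∧ P ∨ T ∧ (¬P ∨ Q ∧ (Q ∨ ¬P))
    = ¬P ∧ P ∨ T ∧ (¬P ∨ Q)   — absorption
    = T ∧ (¬P ∨ Q)   — complement / identity
E2: (T ∨ (Q ∨ ¬P) ∧ Q) ∧ (T ∨ ¬P) ∧ T ∧ (¬P ∨ Q)
    = (T ∨ (Q ∨ ¬P) ∧ Q) ∧ T ∧ (¬P ∨ Q)   — absorption
    = (T ∨ Q) ∧ T ∧ (¬P ∨ Q)   — absorption
    = T ∧ (¬P ∨ Q)   — absorption
Both reduce to T ∧ (¬P ∨ Q), so they are equivalent.

Yes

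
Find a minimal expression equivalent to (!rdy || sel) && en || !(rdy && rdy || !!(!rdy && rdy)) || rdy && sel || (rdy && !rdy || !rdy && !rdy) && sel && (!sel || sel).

(!rdy || sel) && en || !(rdy && rdy || !!(!rdy && rdy)) || rdy && sel || (rdy && !rdy || !rdy && !rdy) && sel && (!sel || sel)
= (!rdy || sel) && en || !(rdy && rdy || !rdy && rdy) || rdy && sel || (rdy && !rdy || !rdy && !rdy) && sel && (!sel || sel)   [double negation]
= (!rdy || sel) && en || !rdy || rdy && sel || (rdy && !rdy || !rdy && !rdy) && sel && (!sel || sel)   [distribution]
= (!rdy || sel) && en || !rdy || rdy && sel || !rdy && sel && (!sel || sel)   [distribution]
= (!rdy || sel) && en || !rdy || rdy && sel || !rdy && sel   [complement / identity]
= (!rdy || sel) && en || !rdy || sel   [distribution]
= !rdy || sel   [absorption]

!rdy || sel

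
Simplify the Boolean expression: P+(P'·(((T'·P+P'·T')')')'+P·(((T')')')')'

P+T'

P+(P'·(((T'·P+P'·T')')')'+P·(((T')')')')'
= P+(P'·(((T')')')'+P·(((T')')')')'   [distribution]
= P+((((T')')')')'   [distribution]
= P+((T')')'   [double negation]
= P+T'   [double negation]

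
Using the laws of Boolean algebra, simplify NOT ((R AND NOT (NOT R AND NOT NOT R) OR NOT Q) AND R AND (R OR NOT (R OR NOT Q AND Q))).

NOT R

NOT ((R AND NOT (NOT R AND NOT NOT R) OR NOT Q) AND R AND (R OR NOT (R OR NOT Q AND Q)))
= NOT ((R AND NOT (NOT R AND NOT NOT R) OR NOT Q) AND R AND (R OR NOT R))   (complement / identity)
= NOT ((R AND (R OR NOT R) OR NOT Q) AND R AND (R OR NOT R))   (De Morgan)
= NOT (R AND (R OR NOT R))   (absorption)
= NOT R   (complement / identity)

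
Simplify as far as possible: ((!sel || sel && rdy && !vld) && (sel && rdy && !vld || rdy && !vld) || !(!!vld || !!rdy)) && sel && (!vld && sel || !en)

((!sel || sel && rdy && !vld) && (sel && rdy && !vld || rdy && !vld) || !(!!vld || !!rdy)) && sel && (!vld && sel || !en)
= (!sel && rdy && !vld || sel && rdy && !vld || !(!!vld || !!rdy)) && sel && (!vld && sel || !en)   [distribution]
= (!sel && rdy && !vld || sel && rdy && !vld || !vld && !rdy) && sel && (!vld && sel || !en)   [De Morgan]
= (rdy && !vld || !vld && !rdy) && sel && (!vld && sel || !en)   [distribution]
= !vld && sel && (!vld && sel || !en)   [distribution]
= !vld && sel   [absorption]

!vld && sel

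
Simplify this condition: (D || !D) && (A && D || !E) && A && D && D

A && D

(D || !D) && (A && D || !E) && A && D && D
= (D || !D) && (A && D || !E) && A && D   (idempotence)
= (D || !D) && A && D   (absorption)
= A && D   (complement / identity)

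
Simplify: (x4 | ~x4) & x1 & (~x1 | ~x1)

0

(x4 | ~x4) & x1 & (~x1 | ~x1)
= (x4 | ~x4) & x1 & ~x1
= x1 & ~x1
= 0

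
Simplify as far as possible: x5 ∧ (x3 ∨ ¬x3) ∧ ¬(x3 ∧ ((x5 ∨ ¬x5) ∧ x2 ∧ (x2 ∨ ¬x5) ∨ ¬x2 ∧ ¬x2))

x5 ∧ (x3 ∨ ¬x3) ∧ ¬(x3 ∧ ((x5 ∨ ¬x5) ∧ x2 ∧ (x2 ∨ ¬x5) ∨ ¬x2 ∧ ¬x2))
= x5 ∧ (x3 ∨ ¬x3) ∧ ¬(x3 ∧ ((x5 ∨ ¬x5) ∧ x2 ∨ ¬x2 ∧ ¬x2))   — absorption
= x5 ∧ ¬(x3 ∧ ((x5 ∨ ¬x5) ∧ x2 ∨ ¬x2 ∧ ¬x2))   — complement / identity
= x5 ∧ ¬(x3 ∧ (x2 ∨ ¬x2 ∧ ¬x2))   — complement / identity
= x5 ∧ ¬(x3 ∧ (x2 ∨ ¬x2))   — idempotence
= x5 ∧ ¬x3   — complement / identity

x5 ∧ ¬x3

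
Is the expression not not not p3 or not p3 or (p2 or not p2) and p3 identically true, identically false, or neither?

not not not p3 or not p3 or (p2 or not p2) and p3
= not p3 or not p3 or (p2 or not p2) and p3   (double negation)
= not p3 or (p2 or not p2) and p3   (idempotence)
= not p3 or p3   (complement / identity)
= True   (complement)

identically true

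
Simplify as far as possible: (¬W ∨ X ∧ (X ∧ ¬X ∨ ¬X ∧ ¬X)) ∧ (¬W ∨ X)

¬W

(¬W ∨ X ∧ (X ∧ ¬X ∨ ¬X ∧ ¬X)) ∧ (¬W ∨ X)
= (¬W ∨ X ∧ ¬X) ∧ (¬W ∨ X)   — distribution
= ¬W ∧ (¬W ∨ X)   — complement / identity
= ¬W   — absorption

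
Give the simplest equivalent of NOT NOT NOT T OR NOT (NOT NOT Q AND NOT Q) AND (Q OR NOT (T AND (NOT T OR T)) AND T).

NOT NOT NOT T OR NOT (NOT NOT Q AND NOT Q) AND (Q OR NOT (T AND (NOT T OR T)) AND T)
= NOT NOT NOT T OR NOT (NOT NOT Q AND NOT Q) AND (Q OR NOT T AND T)   [complement / identity]
= NOT T OR NOT (NOT NOT Q AND NOT Q) AND (Q OR NOT T AND T)   [double negation]
= NOT T OR (NOT Q OR Q) AND (Q OR NOT T AND T)   [De Morgan]
= NOT T OR Q OR NOT T AND T   [complement / identity]
= NOT T OR Q   [complement / identity]

NOT T OR Q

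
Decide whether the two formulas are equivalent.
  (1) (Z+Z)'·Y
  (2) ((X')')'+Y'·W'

E1: (Z+Z)'·Y
    = Z'·Y   [idempotence]
E2: ((X')')'+Y'·W'
    = X'+Y'·W'   [double negation]
These differ: at W=0, X=0, Y=0, Z=0, E1 = 0 but E2 = 1.

No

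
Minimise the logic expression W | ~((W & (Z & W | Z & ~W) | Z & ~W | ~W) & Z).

W | ~Z

W | ~((W & (Z & W | Z & ~W) | Z & ~W | ~W) & Z)
= W | ~((W & Z | Z & ~W | ~W) & Z)   — distribution
= W | ~((Z | ~W) & Z)   — distribution
= W | ~Z   — absorption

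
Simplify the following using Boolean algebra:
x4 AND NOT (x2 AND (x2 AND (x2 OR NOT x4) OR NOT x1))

x4 AND NOT x2

x4 AND NOT (x2 AND (x2 AND (x2 OR NOT x4) OR NOT x1))
= x4 AND NOT (x2 AND (x2 OR NOT x1))   [absorption]
= x4 AND NOT x2   [absorption]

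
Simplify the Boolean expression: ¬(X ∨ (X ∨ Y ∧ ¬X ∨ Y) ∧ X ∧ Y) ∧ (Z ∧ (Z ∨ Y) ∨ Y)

¬(X ∨ (X ∨ Y ∧ ¬X ∨ Y) ∧ X ∧ Y) ∧ (Z ∧ (Z ∨ Y) ∨ Y)
= ¬(X ∨ (X ∨ Y) ∧ X ∧ Y) ∧ (Z ∧ (Z ∨ Y) ∨ Y)   — absorption
= ¬(X ∨ X ∧ Y) ∧ (Z ∧ (Z ∨ Y) ∨ Y)   — absorption
= ¬(X ∨ X ∧ Y) ∧ (Z ∨ Y)   — absorption
= ¬X ∧ (Z ∨ Y)   — absorption

¬X ∧ (Z ∨ Y)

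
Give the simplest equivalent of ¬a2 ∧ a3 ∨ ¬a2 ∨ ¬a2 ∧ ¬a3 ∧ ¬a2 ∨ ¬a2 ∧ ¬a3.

¬a2

¬a2 ∧ a3 ∨ ¬a2 ∨ ¬a2 ∧ ¬a3 ∧ ¬a2 ∨ ¬a2 ∧ ¬a3
= ¬a2 ∧ a3 ∨ ¬a2 ∨ ¬a2 ∧ (¬a3 ∧ ¬a2 ∨ ¬a3)
= ¬a2 ∧ a3 ∨ ¬a2 ∨ ¬a2 ∧ ¬a3
= ¬a2 ∧ a3 ∨ ¬a2
= ¬a2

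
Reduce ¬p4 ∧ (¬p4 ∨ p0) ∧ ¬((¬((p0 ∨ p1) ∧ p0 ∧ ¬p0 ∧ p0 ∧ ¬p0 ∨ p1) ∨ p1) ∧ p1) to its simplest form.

¬p4 ∧ ¬p1

¬p4 ∧ (¬p4 ∨ p0) ∧ ¬((¬((p0 ∨ p1) ∧ p0 ∧ ¬p0 ∧ p0 ∧ ¬p0 ∨ p1) ∨ p1) ∧ p1)
= ¬p4 ∧ (¬p4 ∨ p0) ∧ ¬((¬(p0 ∧ ¬p0 ∧ p0 ∧ ¬p0 ∨ p1) ∨ p1) ∧ p1)   (absorption)
= ¬p4 ∧ ¬((¬(p0 ∧ ¬p0 ∧ p0 ∧ ¬p0 ∨ p1) ∨ p1) ∧ p1)   (absorption)
= ¬p4 ∧ ¬((¬(p0 ∧ ¬p0 ∨ p1) ∨ p1) ∧ p1)   (idempotence)
= ¬p4 ∧ ¬((¬p1 ∨ p1) ∧ p1)   (complement / identity)
= ¬p4 ∧ ¬p1   (complement / identity)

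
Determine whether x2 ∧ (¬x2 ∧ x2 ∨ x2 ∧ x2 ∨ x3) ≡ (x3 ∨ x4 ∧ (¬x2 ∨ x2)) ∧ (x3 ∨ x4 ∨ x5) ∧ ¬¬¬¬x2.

E1: x2 ∧ (¬x2 ∧ x2 ∨ x2 ∧ x2 ∨ x3)
    = x2 ∧ (x2 ∨ x3)
    = x2
E2: (x3 ∨ x4 ∧ (¬x2 ∨ x2)) ∧ (x3 ∨ x4 ∨ x5) ∧ ¬¬¬¬x2
    = (x3 ∨ x4 ∧ (¬x2 ∨ x2)) ∧ (x3 ∨ x4 ∨ x5) ∧ ¬¬x2
    = (x3 ∨ x4) ∧ (x3 ∨ x4 ∨ x5) ∧ ¬¬x2
    = (x3 ∨ x4) ∧ (x3 ∨ x4 ∨ x5) ∧ x2
    = (x3 ∨ x4) ∧ x2
These differ: at x2=1, x3=0, x4=0, x5=0, E1 = 1 but E2 = 0.

No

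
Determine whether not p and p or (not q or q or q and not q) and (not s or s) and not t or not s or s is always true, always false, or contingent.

always true

not p and p or (not q or q or q and not q) and (not s or s) and not t or not s or s
= not p and p or (not q or q) and (not s or s) and not t or not s or s
= (not q or q) and (not s or s) and not t or not s or s
= (not s or s) and not t or not s or s
= not s or s
= True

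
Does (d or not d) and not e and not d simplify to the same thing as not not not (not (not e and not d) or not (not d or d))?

Yes

E1: (d or not d) and not e and not d
    = not e and not d   (complement / identity)
E2: not not not (not (not e and not d) or not (not d or d))
    = not (not (not e and not d) or not (not d or d))   (double negation)
    = not e and not d and (not d or d)   (De Morgan)
    = not e and not d   (complement / identity)
Both reduce to not e and not d, so they are equivalent.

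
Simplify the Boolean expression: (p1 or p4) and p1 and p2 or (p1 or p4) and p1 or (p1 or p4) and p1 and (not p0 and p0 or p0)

p1

(p1 or p4) and p1 and p2 or (p1 or p4) and p1 or (p1 or p4) and p1 and (not p0 and p0 or p0)
= (p1 or p4) and p1 or (p1 or p4) and p1 and (not p0 and p0 or p0)   (absorption)
= (p1 or p4) and p1 or (p1 or p4) and p1 and p0   (complement / identity)
= (p1 or p4) and p1   (absorption)
= p1   (absorption)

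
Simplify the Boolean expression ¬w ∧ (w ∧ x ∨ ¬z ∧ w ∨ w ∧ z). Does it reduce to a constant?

¬w ∧ (w ∧ x ∨ ¬z ∧ w ∨ w ∧ z)
= ¬w ∧ (w ∧ x ∨ w)   (distribution)
= ¬w ∧ w   (absorption)
= False   (complement)

False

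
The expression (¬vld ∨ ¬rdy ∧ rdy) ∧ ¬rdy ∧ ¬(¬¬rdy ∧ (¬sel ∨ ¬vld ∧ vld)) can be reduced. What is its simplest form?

¬vld ∧ ¬rdy

(¬vld ∨ ¬rdy ∧ rdy) ∧ ¬rdy ∧ ¬(¬¬rdy ∧ (¬sel ∨ ¬vld ∧ vld))
= (¬vld ∨ ¬rdy ∧ rdy) ∧ ¬rdy ∧ ¬(¬¬rdy ∧ ¬sel)
= ¬vld ∧ ¬rdy ∧ ¬(¬¬rdy ∧ ¬sel)
= ¬vld ∧ ¬rdy ∧ (¬rdy ∨ sel)
= ¬vld ∧ ¬rdy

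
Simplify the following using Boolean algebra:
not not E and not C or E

not not E and not C or E
= E and not C or E   (double negation)
= E   (absorption)

E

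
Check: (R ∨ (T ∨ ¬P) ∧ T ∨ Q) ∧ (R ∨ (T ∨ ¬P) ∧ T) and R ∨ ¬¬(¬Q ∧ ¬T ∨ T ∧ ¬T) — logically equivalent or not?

E1: (R ∨ (T ∨ ¬P) ∧ T ∨ Q) ∧ (R ∨ (T ∨ ¬P) ∧ T)
    = R ∨ (T ∨ ¬P) ∧ T   (absorption)
    = R ∨ T   (absorption)
E2: R ∨ ¬¬(¬Q ∧ ¬T ∨ T ∧ ¬T)
    = R ∨ ¬Q ∧ ¬T ∨ T ∧ ¬T   (double negation)
    = R ∨ ¬Q ∧ ¬T   (complement / identity)
These differ: at P=1, Q=0, R=0, T=1, E1 = 1 but E2 = 0.

No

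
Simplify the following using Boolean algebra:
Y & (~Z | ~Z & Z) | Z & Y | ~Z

Y | ~Z

Y & (~Z | ~Z & Z) | Z & Y | ~Z
= Y & ~Z | Z & Y | ~Z   [complement / identity]
= Y | ~Z   [distribution]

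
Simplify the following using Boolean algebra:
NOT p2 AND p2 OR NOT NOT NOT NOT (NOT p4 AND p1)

NOT p2 AND p2 OR NOT NOT NOT NOT (NOT p4 AND p1)
= NOT NOT NOT NOT (NOT p4 AND p1)   — complement / identity
= NOT NOT (NOT p4 AND p1)   — double negation
= NOT p4 AND p1   — double negation

NOT p4 AND p1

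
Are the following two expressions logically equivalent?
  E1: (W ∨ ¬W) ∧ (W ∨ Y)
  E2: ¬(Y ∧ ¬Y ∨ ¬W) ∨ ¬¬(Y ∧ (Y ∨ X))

E1: (W ∨ ¬W) ∧ (W ∨ Y)
    = W ∨ Y
E2: ¬(Y ∧ ¬Y ∨ ¬W) ∨ ¬¬(Y ∧ (Y ∨ X))
    = ¬(Y ∧ ¬Y ∨ ¬W) ∨ ¬¬Y
    = ¬(Y ∧ ¬Y ∨ ¬W) ∨ Y
    = ¬¬W ∨ Y
    = W ∨ Y
Both reduce to W ∨ Y, so they are equivalent.

Yes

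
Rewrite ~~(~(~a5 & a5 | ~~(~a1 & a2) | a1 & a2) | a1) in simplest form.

~a2 | a1

~~(~(~a5 & a5 | ~~(~a1 & a2) | a1 & a2) | a1)
= ~~(~(~~(~a1 & a2) | a1 & a2) | a1)   — complement / identity
= ~(~~(~a1 & a2) | a1 & a2) | a1   — double negation
= ~(~a1 & a2 | a1 & a2) | a1   — double negation
= ~a2 | a1   — distribution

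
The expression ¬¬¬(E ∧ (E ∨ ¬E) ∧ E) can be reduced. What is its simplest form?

¬¬¬(E ∧ (E ∨ ¬E) ∧ E)
= ¬¬¬(E ∧ E)   [complement / identity]
= ¬¬¬E   [idempotence]
= ¬E   [double negation]

¬E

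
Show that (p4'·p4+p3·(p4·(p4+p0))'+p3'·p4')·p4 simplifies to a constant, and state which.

(p4'·p4+p3·(p4·(p4+p0))'+p3'·p4')·p4
= (p4'·p4+p3·p4'+p3'·p4')·p4   — absorption
= (p3·p4'+p3'·p4')·p4   — complement / identity
= p4'·p4   — distribution
= 0   — complement

0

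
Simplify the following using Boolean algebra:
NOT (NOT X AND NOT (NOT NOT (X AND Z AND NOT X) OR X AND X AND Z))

NOT (NOT X AND NOT (NOT NOT (X AND Z AND NOT X) OR X AND X AND Z))
= X OR NOT NOT (X AND Z AND NOT X) OR X AND X AND Z   [De Morgan]
= X OR X AND Z AND NOT X OR X AND X AND Z   [double negation]
= X OR X AND Z   [distribution]
= X   [absorption]

X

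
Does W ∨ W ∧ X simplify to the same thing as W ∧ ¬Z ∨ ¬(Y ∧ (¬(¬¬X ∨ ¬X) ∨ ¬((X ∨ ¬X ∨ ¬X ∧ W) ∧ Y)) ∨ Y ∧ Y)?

No

E1: W ∨ W ∧ X
    = W   (absorption)
E2: W ∧ ¬Z ∨ ¬(Y ∧ (¬(¬¬X ∨ ¬X) ∨ ¬((X ∨ ¬X ∨ ¬X ∧ W) ∧ Y)) ∨ Y ∧ Y)
    = W ∧ ¬Z ∨ ¬(Y ∧ (¬(¬¬X ∨ ¬X) ∨ ¬((X ∨ ¬X) ∧ Y)) ∨ Y ∧ Y)   (absorption)
    = W ∧ ¬Z ∨ ¬(Y ∧ (¬X ∧ X ∨ ¬((X ∨ ¬X) ∧ Y)) ∨ Y ∧ Y)   (De Morgan)
    = W ∧ ¬Z ∨ ¬(Y ∧ (¬X ∧ X ∨ ¬Y) ∨ Y ∧ Y)   (complement / identity)
    = W ∧ ¬Z ∨ ¬(Y ∧ ¬Y ∨ Y ∧ Y)   (complement / identity)
    = W ∧ ¬Z ∨ ¬Y   (distribution)
These differ: at W=0, X=1, Y=0, Z=0, E1 = 0 but E2 = 1.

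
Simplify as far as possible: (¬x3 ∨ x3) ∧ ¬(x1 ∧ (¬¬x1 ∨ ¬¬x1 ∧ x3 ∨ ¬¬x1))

¬x1

(¬x3 ∨ x3) ∧ ¬(x1 ∧ (¬¬x1 ∨ ¬¬x1 ∧ x3 ∨ ¬¬x1))
= (¬x3 ∨ x3) ∧ ¬(x1 ∧ (¬¬x1 ∨ ¬¬x1))
= (¬x3 ∨ x3) ∧ ¬(x1 ∧ ¬¬x1)
= (¬x3 ∨ x3) ∧ ¬(x1 ∧ x1)
= ¬(x1 ∧ x1)
= ¬x1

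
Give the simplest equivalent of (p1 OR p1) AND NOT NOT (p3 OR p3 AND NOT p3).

p1 AND p3

(p1 OR p1) AND NOT NOT (p3 OR p3 AND NOT p3)
= (p1 OR p1) AND NOT NOT p3   — complement / identity
= p1 AND NOT NOT p3   — idempotence
= p1 AND p3   — double negation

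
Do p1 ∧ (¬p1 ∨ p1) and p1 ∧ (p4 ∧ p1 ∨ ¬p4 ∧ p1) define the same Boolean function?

Yes

E1: p1 ∧ (¬p1 ∨ p1)
    = p1   [complement / identity]
E2: p1 ∧ (p4 ∧ p1 ∨ ¬p4 ∧ p1)
    = p1 ∧ p1   [distribution]
    = p1   [idempotence]
Both reduce to p1, so they are equivalent.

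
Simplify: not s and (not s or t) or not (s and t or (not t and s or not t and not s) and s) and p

not s

not s and (not s or t) or not (s and t or (not t and s or not t and not s) and s) and p
= not s and (not s or t) or not (s and t or not t and s) and p
= not s and (not s or t) or not s and p
= not s or not s and p
= not s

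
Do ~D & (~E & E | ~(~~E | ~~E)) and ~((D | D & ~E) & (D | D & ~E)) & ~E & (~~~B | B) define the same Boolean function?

E1: ~D & (~E & E | ~(~~E | ~~E))
    = ~D & (~E & E | ~E & ~E)
    = ~D & ~E
E2: ~((D | D & ~E) & (D | D & ~E)) & ~E & (~~~B | B)
    = ~(D | D & ~E) & ~E & (~~~B | B)
    = ~D & ~E & (~~~B | B)
    = ~D & ~E & (~B | B)
    = ~D & ~E
Both reduce to ~D & ~E, so they are equivalent.

Yes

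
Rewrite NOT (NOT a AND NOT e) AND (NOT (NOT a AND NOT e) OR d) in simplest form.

NOT (NOT a AND NOT e) AND (NOT (NOT a AND NOT e) OR d)
= NOT (NOT a AND NOT e)
= a OR e

a OR e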